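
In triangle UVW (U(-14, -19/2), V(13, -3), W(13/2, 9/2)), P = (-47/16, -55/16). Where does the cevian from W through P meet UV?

Barycentric coordinates of P with respect to UVW: (1/2, 1/8, 3/8).
On side UV the W-coordinate is zero; dropping P's W-weight 3/8 and renormalizing the remaining 1/2 : 1/8 gives weights 4/5, 1/5 on U, V.
Q = (4/5)·(-14, -19/2) + (1/5)·(13, -3) = (-43/5, -41/5).

(-43/5, -41/5)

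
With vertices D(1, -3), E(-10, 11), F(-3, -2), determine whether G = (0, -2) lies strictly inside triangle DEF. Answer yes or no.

Barycentric coordinates of G: (13/15, 1/15, 1/15).
The three coordinates are positive, positive, positive; a point is interior exactly when all three are positive.

yes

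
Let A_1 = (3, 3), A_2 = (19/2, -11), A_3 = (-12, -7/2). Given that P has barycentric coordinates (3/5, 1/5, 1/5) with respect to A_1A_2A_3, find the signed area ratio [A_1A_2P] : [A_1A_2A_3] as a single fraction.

The signed ratio [A_1A_2P]/[A_1A_2A_3] equals the barycentric coordinate of P at vertex A_3, which is 1/5.

1/5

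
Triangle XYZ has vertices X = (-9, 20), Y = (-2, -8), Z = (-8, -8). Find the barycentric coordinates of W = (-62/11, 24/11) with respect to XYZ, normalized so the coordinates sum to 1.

Signed area of the reference triangle: [XYZ] = ½·((-9)·(-8−(-8)) + (-2)·(-8−20) + (-8)·(20−(-8))) = ½·(0 + 56 − 224) = -84.
[WYZ] = ½·((-62/11)·(-8−(-8)) + (-2)·(-8−(24/11)) + (-8)·(24/11−(-8))) = ½·(0 + 224/11 − 896/11) = -336/11, so the X-coordinate is (-336/11)/(-84) = 4/11.
[XWZ] = ½·((-9)·(24/11−(-8)) + (-62/11)·(-8−20) + (-8)·(20−(24/11))) = ½·(-1008/11 + 1736/11 − 1568/11) = -420/11, so the Y-coordinate is 5/11.
[XYW] = ½·((-9)·(-8−(24/11)) + (-2)·(24/11−20) + (-62/11)·(20−(-8))) = ½·(1008/11 + 392/11 − 1736/11) = -168/11, so the Z-coordinate is 2/11.
Check: 4/11 + 5/11 + 2/11 = 1.

(4/11, 5/11, 2/11)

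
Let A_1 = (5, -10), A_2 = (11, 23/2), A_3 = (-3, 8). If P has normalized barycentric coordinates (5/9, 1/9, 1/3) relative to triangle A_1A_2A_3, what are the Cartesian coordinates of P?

(3, -29/18)

P = (5/9)·A_1 + (1/9)·A_2 + (1/3)·A_3.
x-coordinate: (5/9)·5 + (1/9)·11 + (1/3)·(-3) = 3.
y-coordinate: (5/9)·(-10) + (1/9)·(23/2) + (1/3)·8 = -29/18.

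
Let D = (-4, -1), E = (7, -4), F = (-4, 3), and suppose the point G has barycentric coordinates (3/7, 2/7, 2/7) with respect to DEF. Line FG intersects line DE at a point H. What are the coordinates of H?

Line FG meets DE where the F-coordinate vanishes; zeroing G's F-weight and renormalizing leaves D, E-weights 3/7 : 2/7 → (3/5, 2/5).
So H = (3/5)·D + (2/5)·E = (2/5, -11/5).

(2/5, -11/5)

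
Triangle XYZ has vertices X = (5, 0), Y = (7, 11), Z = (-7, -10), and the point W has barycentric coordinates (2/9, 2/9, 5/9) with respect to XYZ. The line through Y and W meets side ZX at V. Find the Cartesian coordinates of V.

(-25/7, -50/7)

Line YW meets ZX where the Y-coordinate vanishes; zeroing W's Y-weight and renormalizing leaves Z, X-weights 5/9 : 2/9 → (5/7, 2/7).
So V = (5/7)·Z + (2/7)·X = (-25/7, -50/7).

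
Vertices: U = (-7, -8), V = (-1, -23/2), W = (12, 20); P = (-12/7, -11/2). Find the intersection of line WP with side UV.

Barycentric coordinates of P with respect to UVW: (3/7, 3/7, 1/7).
On side UV the W-coordinate is zero; dropping P's W-weight 1/7 and renormalizing the remaining 3/7 : 3/7 gives weights 1/2, 1/2 on U, V.
Q = (1/2)·(-7, -8) + (1/2)·(-1, -23/2) = (-4, -39/4).

(-4, -39/4)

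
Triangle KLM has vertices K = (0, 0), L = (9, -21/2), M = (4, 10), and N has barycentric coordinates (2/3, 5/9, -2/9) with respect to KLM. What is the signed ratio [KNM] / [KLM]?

The signed ratio [KNM]/[KLM] equals the barycentric coordinate of N at vertex L, which is 5/9.

5/9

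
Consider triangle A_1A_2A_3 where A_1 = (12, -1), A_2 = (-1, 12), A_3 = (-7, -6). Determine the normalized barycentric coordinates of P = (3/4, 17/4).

Signed area of the reference triangle: [A_1A_2A_3] = ½·(12·(12−(-6)) + (-1)·(-6−(-1)) + (-7)·(-1−12)) = ½·(216 + 5 + 91) = 156.
[PA_2A_3] = ½·((3/4)·(12−(-6)) + (-1)·(-6−(17/4)) + (-7)·(17/4−12)) = ½·(27/2 + 41/4 + 217/4) = 39, so the A_1-coordinate is 39/156 = 1/4.
[A_1PA_3] = ½·(12·(17/4−(-6)) + (3/4)·(-6−(-1)) + (-7)·(-1−(17/4))) = ½·(123 − 15/4 + 147/4) = 78, so the A_2-coordinate is 1/2.
[A_1A_2P] = ½·(12·(12−(17/4)) + (-1)·(17/4−(-1)) + (3/4)·(-1−12)) = ½·(93 − 21/4 − 39/4) = 39, so the A_3-coordinate is 1/4.
Check: 1/4 + 1/2 + 1/4 = 1.

(1/4, 1/2, 1/4)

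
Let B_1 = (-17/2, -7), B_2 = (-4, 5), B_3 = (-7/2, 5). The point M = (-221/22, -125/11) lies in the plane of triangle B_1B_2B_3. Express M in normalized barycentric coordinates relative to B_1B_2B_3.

(15/11, -6/11, 2/11)

Signed area of the reference triangle: [B_1B_2B_3] = ½·((-17/2)·(5−5) + (-4)·(5−(-7)) + (-7/2)·(-7−5)) = ½·(0 − 48 + 42) = -3.
[MB_2B_3] = ½·((-221/22)·(5−5) + (-4)·(5−(-125/11)) + (-7/2)·(-125/11−5)) = ½·(0 − 720/11 + 630/11) = -45/11, so the B_1-coordinate is (-45/11)/(-3) = 15/11.
[B_1MB_3] = ½·((-17/2)·(-125/11−5) + (-221/22)·(5−(-7)) + (-7/2)·(-7−(-125/11))) = ½·(1530/11 − 1326/11 − 168/11) = 18/11, so the B_2-coordinate is -6/11.
[B_1B_2M] = ½·((-17/2)·(5−(-125/11)) + (-4)·(-125/11−(-7)) + (-221/22)·(-7−5)) = ½·(-1530/11 + 192/11 + 1326/11) = -6/11, so the B_3-coordinate is 2/11.
Check: 15/11 − 6/11 + 2/11 = 1.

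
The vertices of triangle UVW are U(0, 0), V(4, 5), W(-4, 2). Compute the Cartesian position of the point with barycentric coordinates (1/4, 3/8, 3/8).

P = (1/4)·U + (3/8)·V + (3/8)·W.
x-coordinate: (1/4)·0 + (3/8)·4 + (3/8)·(-4) = 0.
y-coordinate: (1/4)·0 + (3/8)·5 + (3/8)·2 = 21/8.

(0, 21/8)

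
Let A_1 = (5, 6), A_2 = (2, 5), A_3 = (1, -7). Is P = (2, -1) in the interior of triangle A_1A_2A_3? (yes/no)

yes

Barycentric coordinates of P: (6/35, 11/35, 18/35).
The three coordinates are positive, positive, positive; a point is interior exactly when all three are positive.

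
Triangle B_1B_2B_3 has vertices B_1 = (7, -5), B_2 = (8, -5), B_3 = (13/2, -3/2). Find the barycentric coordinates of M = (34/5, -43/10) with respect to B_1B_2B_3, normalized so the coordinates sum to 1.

(9/10, -1/10, 1/5)

Signed area of the reference triangle: [B_1B_2B_3] = ½·(7·(-5−(-3/2)) + 8·(-3/2−(-5)) + (13/2)·(-5−(-5))) = ½·(-49/2 + 28 + 0) = 7/4.
[MB_2B_3] = ½·((34/5)·(-5−(-3/2)) + 8·(-3/2−(-43/10)) + (13/2)·(-43/10−(-5))) = ½·(-119/5 + 112/5 + 91/20) = 63/40, so the B_1-coordinate is (63/40)/(7/4) = 9/10.
[B_1MB_3] = ½·(7·(-43/10−(-3/2)) + (34/5)·(-3/2−(-5)) + (13/2)·(-5−(-43/10))) = ½·(-98/5 + 119/5 − 91/20) = -7/40, so the B_2-coordinate is -1/10.
[B_1B_2M] = ½·(7·(-5−(-43/10)) + 8·(-43/10−(-5)) + (34/5)·(-5−(-5))) = ½·(-49/10 + 28/5 + 0) = 7/20, so the B_3-coordinate is 1/5.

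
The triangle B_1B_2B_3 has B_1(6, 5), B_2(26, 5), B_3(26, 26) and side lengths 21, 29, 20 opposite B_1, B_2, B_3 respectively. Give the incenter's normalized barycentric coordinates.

The incenter has barycentric coordinates proportional to the opposite side lengths: (21 : 29 : 20).
Normalizing by 21+29+20 = 70 gives (3/10, 29/70, 2/7).

(3/10, 29/70, 2/7)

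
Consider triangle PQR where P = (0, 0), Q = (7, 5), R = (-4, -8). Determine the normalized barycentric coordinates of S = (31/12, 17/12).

(1/2, 5/12, 1/12)

Signed area of the reference triangle: [PQR] = ½·(0·(5−(-8)) + 7·(-8−0) + (-4)·(0−5)) = ½·(0 − 56 + 20) = -18.
[SQR] = ½·((31/12)·(5−(-8)) + 7·(-8−(17/12)) + (-4)·(17/12−5)) = ½·(403/12 − 791/12 + 43/3) = -9, so the P-coordinate is (-9)/(-18) = 1/2.
[PSR] = ½·(0·(17/12−(-8)) + (31/12)·(-8−0) + (-4)·(0−(17/12))) = ½·(0 − 62/3 + 17/3) = -15/2, so the Q-coordinate is 5/12.
[PQS] = ½·(0·(5−(17/12)) + 7·(17/12−0) + (31/12)·(0−5)) = ½·(0 + 119/12 − 155/12) = -3/2, so the R-coordinate is 1/12.
Check: 1/2 + 5/12 + 1/12 = 1.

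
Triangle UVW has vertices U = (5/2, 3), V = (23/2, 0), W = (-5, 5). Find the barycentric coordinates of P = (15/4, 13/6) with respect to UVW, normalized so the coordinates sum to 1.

(-2/3, 5/6, 5/6)

Signed area of the reference triangle: [UVW] = ½·((5/2)·(0−5) + (23/2)·(5−3) + (-5)·(3−0)) = ½·(-25/2 + 23 − 15) = -9/4.
[PVW] = ½·((15/4)·(0−5) + (23/2)·(5−(13/6)) + (-5)·(13/6−0)) = ½·(-75/4 + 391/12 − 65/6) = 3/2, so the U-coordinate is (3/2)/(-9/4) = -2/3.
[UPW] = ½·((5/2)·(13/6−5) + (15/4)·(5−3) + (-5)·(3−(13/6))) = ½·(-85/12 + 15/2 − 25/6) = -15/8, so the V-coordinate is 5/6.
[UVP] = ½·((5/2)·(0−(13/6)) + (23/2)·(13/6−3) + (15/4)·(3−0)) = ½·(-65/12 − 115/12 + 45/4) = -15/8, so the W-coordinate is 5/6.
Check: -2/3 + 5/6 + 5/6 = 1.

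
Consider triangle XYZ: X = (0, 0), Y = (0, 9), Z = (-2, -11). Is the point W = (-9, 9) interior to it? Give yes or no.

Barycentric coordinates of W: (-10, 13/2, 9/2).
The three coordinates are negative, positive, positive; a point is interior exactly when all three are positive.

no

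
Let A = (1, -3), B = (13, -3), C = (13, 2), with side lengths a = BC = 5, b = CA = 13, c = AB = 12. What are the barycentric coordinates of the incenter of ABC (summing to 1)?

The incenter has barycentric coordinates proportional to the opposite side lengths: (5 : 13 : 12).
Normalizing by 5+13+12 = 30 gives (1/6, 13/30, 2/5).

(1/6, 13/30, 2/5)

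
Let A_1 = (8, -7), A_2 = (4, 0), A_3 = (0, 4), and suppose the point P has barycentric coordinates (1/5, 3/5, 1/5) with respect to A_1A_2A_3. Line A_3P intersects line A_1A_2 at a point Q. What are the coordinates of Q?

(5, -7/4)

Line A_3P meets A_1A_2 where the A_3-coordinate vanishes; zeroing P's A_3-weight and renormalizing leaves A_1, A_2-weights 1/5 : 3/5 → (1/4, 3/4).
So Q = (1/4)·A_1 + (3/4)·A_2 = (5, -7/4).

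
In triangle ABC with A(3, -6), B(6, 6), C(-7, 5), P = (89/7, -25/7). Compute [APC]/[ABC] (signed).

6/7

[ABC] = ½·(3·(6−5) + 6·(5−(-6)) + (-7)·(-6−6)) = ½·(3 + 66 + 84) = 153/2.
[APC] = ½·(3·(-25/7−5) + (89/7)·(5−(-6)) + (-7)·(-6−(-25/7))) = ½·(-180/7 + 979/7 + 17) = 459/7, so the ratio is (459/7)/(153/2) = 6/7.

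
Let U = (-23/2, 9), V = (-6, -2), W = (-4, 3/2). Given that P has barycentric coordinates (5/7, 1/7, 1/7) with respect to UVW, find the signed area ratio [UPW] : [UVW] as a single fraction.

1/7

The signed ratio [UPW]/[UVW] equals the barycentric coordinate of P at vertex V, which is 1/7.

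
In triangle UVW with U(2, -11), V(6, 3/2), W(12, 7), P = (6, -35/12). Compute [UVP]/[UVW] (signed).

1/3

[UVW] = ½·(2·(3/2−7) + 6·(7−(-11)) + 12·(-11−(3/2))) = ½·(-11 + 108 − 150) = -53/2.
[UVP] = ½·(2·(3/2−(-35/12)) + 6·(-35/12−(-11)) + 6·(-11−(3/2))) = ½·(53/6 + 97/2 − 75) = -53/6, so the ratio is (-53/6)/(-53/2) = 1/3.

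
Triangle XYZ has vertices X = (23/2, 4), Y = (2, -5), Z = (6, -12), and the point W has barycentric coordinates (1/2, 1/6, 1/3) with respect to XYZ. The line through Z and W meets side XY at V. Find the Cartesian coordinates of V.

(73/8, 7/4)

Line ZW meets XY where the Z-coordinate vanishes; zeroing W's Z-weight and renormalizing leaves X, Y-weights 1/2 : 1/6 → (3/4, 1/4).
So V = (3/4)·X + (1/4)·Y = (73/8, 7/4).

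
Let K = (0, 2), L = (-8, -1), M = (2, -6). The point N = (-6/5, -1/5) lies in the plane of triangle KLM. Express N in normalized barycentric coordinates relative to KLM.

(3/5, 1/5, 1/5)

Signed area of the reference triangle: [KLM] = ½·(0·(-1−(-6)) + (-8)·(-6−2) + 2·(2−(-1))) = ½·(0 + 64 + 6) = 35.
[NLM] = ½·((-6/5)·(-1−(-6)) + (-8)·(-6−(-1/5)) + 2·(-1/5−(-1))) = ½·(-6 + 232/5 + 8/5) = 21, so the K-coordinate is 21/35 = 3/5.
[KNM] = ½·(0·(-1/5−(-6)) + (-6/5)·(-6−2) + 2·(2−(-1/5))) = ½·(0 + 48/5 + 22/5) = 7, so the L-coordinate is 1/5.
[KLN] = ½·(0·(-1−(-1/5)) + (-8)·(-1/5−2) + (-6/5)·(2−(-1))) = ½·(0 + 88/5 − 18/5) = 7, so the M-coordinate is 1/5.
Check: 3/5 + 1/5 + 1/5 = 1.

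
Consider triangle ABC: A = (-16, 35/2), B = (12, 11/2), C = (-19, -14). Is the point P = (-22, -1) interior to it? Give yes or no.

Barycentric coordinates of P: (923/1836, -89/612, 295/459).
The three coordinates are positive, negative, positive; a point is interior exactly when all three are positive.

no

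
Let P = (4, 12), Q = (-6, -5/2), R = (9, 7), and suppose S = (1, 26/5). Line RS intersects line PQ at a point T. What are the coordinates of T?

(-1, 19/4)

Barycentric coordinates of S with respect to PQR: (2/5, 2/5, 1/5).
On side PQ the R-coordinate is zero; dropping S's R-weight 1/5 and renormalizing the remaining 2/5 : 2/5 gives weights 1/2, 1/2 on P, Q.
T = (1/2)·(4, 12) + (1/2)·(-6, -5/2) = (-1, 19/4).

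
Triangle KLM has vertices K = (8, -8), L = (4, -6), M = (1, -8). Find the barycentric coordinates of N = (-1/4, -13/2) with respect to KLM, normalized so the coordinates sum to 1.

(-1/2, 3/4, 3/4)

Signed area of the reference triangle: [KLM] = ½·(8·(-6−(-8)) + 4·(-8−(-8)) + 1·(-8−(-6))) = ½·(16 + 0 − 2) = 7.
[NLM] = ½·((-1/4)·(-6−(-8)) + 4·(-8−(-13/2)) + 1·(-13/2−(-6))) = ½·(-1/2 − 6 − 1/2) = -7/2, so the K-coordinate is (-7/2)/7 = -1/2.
[KNM] = ½·(8·(-13/2−(-8)) + (-1/4)·(-8−(-8)) + 1·(-8−(-13/2))) = ½·(12 + 0 − 3/2) = 21/4, so the L-coordinate is 3/4.
[KLN] = ½·(8·(-6−(-13/2)) + 4·(-13/2−(-8)) + (-1/4)·(-8−(-6))) = ½·(4 + 6 + 1/2) = 21/4, so the M-coordinate is 3/4.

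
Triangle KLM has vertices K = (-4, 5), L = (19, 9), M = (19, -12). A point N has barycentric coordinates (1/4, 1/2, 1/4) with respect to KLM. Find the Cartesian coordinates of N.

N = (1/4)·K + (1/2)·L + (1/4)·M.
x-coordinate: (1/4)·(-4) + (1/2)·19 + (1/4)·19 = 53/4.
y-coordinate: (1/4)·5 + (1/2)·9 + (1/4)·(-12) = 11/4.

(53/4, 11/4)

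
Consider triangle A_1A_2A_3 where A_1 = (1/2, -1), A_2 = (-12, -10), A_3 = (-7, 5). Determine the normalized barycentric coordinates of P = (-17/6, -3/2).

(2/3, 1/6, 1/6)

Signed area of the reference triangle: [A_1A_2A_3] = ½·((1/2)·(-10−5) + (-12)·(5−(-1)) + (-7)·(-1−(-10))) = ½·(-15/2 − 72 − 63) = -285/4.
[PA_2A_3] = ½·((-17/6)·(-10−5) + (-12)·(5−(-3/2)) + (-7)·(-3/2−(-10))) = ½·(85/2 − 78 − 119/2) = -95/2, so the A_1-coordinate is (-95/2)/(-285/4) = 2/3.
[A_1PA_3] = ½·((1/2)·(-3/2−5) + (-17/6)·(5−(-1)) + (-7)·(-1−(-3/2))) = ½·(-13/4 − 17 − 7/2) = -95/8, so the A_2-coordinate is 1/6.
[A_1A_2P] = ½·((1/2)·(-10−(-3/2)) + (-12)·(-3/2−(-1)) + (-17/6)·(-1−(-10))) = ½·(-17/4 + 6 − 51/2) = -95/8, so the A_3-coordinate is 1/6.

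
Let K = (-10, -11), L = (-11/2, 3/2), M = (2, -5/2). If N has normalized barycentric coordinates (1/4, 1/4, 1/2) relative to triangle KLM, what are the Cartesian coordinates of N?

(-23/8, -29/8)

N = (1/4)·K + (1/4)·L + (1/2)·M.
x-coordinate: (1/4)·(-10) + (1/4)·(-11/2) + (1/2)·2 = -23/8.
y-coordinate: (1/4)·(-11) + (1/4)·(3/2) + (1/2)·(-5/2) = -29/8.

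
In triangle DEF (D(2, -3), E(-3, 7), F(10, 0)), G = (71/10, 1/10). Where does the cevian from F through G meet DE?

Barycentric coordinates of G with respect to DEF: (1/5, 1/10, 7/10).
On side DE the F-coordinate is zero; dropping G's F-weight 7/10 and renormalizing the remaining 1/5 : 1/10 gives weights 2/3, 1/3 on D, E.
H = (2/3)·(2, -3) + (1/3)·(-3, 7) = (1/3, 1/3).

(1/3, 1/3)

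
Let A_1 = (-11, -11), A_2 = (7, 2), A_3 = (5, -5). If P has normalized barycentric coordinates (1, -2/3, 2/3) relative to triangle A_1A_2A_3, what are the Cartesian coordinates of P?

P = 1·A_1 + (-2/3)·A_2 + (2/3)·A_3.
x-coordinate: 1·(-11) + (-2/3)·7 + (2/3)·5 = -37/3.
y-coordinate: 1·(-11) + (-2/3)·2 + (2/3)·(-5) = -47/3.

(-37/3, -47/3)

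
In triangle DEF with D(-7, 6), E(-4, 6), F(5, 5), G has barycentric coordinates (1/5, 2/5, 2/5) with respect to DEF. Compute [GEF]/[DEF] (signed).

1/5

The signed ratio [GEF]/[DEF] equals the barycentric coordinate of G at vertex D, which is 1/5.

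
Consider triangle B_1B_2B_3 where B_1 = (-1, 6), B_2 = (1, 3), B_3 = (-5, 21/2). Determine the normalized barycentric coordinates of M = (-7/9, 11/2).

(5/9, 1/3, 1/9)

Signed area of the reference triangle: [B_1B_2B_3] = ½·((-1)·(3−(21/2)) + 1·(21/2−6) + (-5)·(6−3)) = ½·(15/2 + 9/2 − 15) = -3/2.
[MB_2B_3] = ½·((-7/9)·(3−(21/2)) + 1·(21/2−(11/2)) + (-5)·(11/2−3)) = ½·(35/6 + 5 − 25/2) = -5/6, so the B_1-coordinate is (-5/6)/(-3/2) = 5/9.
[B_1MB_3] = ½·((-1)·(11/2−(21/2)) + (-7/9)·(21/2−6) + (-5)·(6−(11/2))) = ½·(5 − 7/2 − 5/2) = -1/2, so the B_2-coordinate is 1/3.
[B_1B_2M] = ½·((-1)·(3−(11/2)) + 1·(11/2−6) + (-7/9)·(6−3)) = ½·(5/2 − 1/2 − 7/3) = -1/6, so the B_3-coordinate is 1/9.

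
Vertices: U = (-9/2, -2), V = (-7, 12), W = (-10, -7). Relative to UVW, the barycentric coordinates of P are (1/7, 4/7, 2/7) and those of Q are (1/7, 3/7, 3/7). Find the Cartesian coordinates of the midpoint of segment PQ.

Barycentric coordinates of the midpoint are the average: (1/7, 1/2, 5/14).
Converting: (1/7)·U + (1/2)·V + (5/14)·W = (-54/7, 45/14).

(-54/7, 45/14)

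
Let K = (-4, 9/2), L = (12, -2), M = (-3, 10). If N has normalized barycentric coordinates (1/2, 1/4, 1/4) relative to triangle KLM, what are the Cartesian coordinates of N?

(1/4, 17/4)

N = (1/2)·K + (1/4)·L + (1/4)·M.
x-coordinate: (1/2)·(-4) + (1/4)·12 + (1/4)·(-3) = 1/4.
y-coordinate: (1/2)·(9/2) + (1/4)·(-2) + (1/4)·10 = 17/4.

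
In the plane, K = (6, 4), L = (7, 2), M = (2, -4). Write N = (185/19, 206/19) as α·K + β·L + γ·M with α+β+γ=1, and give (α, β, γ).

(33/19, 3/19, -17/19)

Signed area of the reference triangle: [KLM] = ½·(6·(2−(-4)) + 7·(-4−4) + 2·(4−2)) = ½·(36 − 56 + 4) = -8.
[NLM] = ½·((185/19)·(2−(-4)) + 7·(-4−(206/19)) + 2·(206/19−2)) = ½·(1110/19 − 1974/19 + 336/19) = -264/19, so the K-coordinate is (-264/19)/(-8) = 33/19.
[KNM] = ½·(6·(206/19−(-4)) + (185/19)·(-4−4) + 2·(4−(206/19))) = ½·(1692/19 − 1480/19 − 260/19) = -24/19, so the L-coordinate is 3/19.
[KLN] = ½·(6·(2−(206/19)) + 7·(206/19−4) + (185/19)·(4−2)) = ½·(-1008/19 + 910/19 + 370/19) = 136/19, so the M-coordinate is -17/19.
Check: 33/19 + 3/19 − 17/19 = 1.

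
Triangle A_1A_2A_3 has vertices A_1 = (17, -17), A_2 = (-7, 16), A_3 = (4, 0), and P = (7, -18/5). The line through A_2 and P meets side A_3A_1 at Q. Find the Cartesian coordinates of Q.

Barycentric coordinates of P with respect to A_1A_2A_3: (2/5, 1/5, 2/5).
On side A_3A_1 the A_2-coordinate is zero; dropping P's A_2-weight 1/5 and renormalizing the remaining 2/5 : 2/5 gives weights 1/2, 1/2 on A_3, A_1.
Q = (1/2)·(4, 0) + (1/2)·(17, -17) = (21/2, -17/2).

(21/2, -17/2)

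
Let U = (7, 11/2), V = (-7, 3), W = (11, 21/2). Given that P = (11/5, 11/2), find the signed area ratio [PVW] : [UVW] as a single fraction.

2/5

[UVW] = ½·(7·(3−(21/2)) + (-7)·(21/2−(11/2)) + 11·(11/2−3)) = ½·(-105/2 − 35 + 55/2) = -30.
[PVW] = ½·((11/5)·(3−(21/2)) + (-7)·(21/2−(11/2)) + 11·(11/2−3)) = ½·(-33/2 − 35 + 55/2) = -12, so the ratio is (-12)/(-30) = 2/5.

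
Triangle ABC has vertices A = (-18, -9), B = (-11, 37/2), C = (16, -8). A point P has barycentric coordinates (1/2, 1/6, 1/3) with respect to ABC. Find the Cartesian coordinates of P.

(-11/2, -49/12)

P = (1/2)·A + (1/6)·B + (1/3)·C.
x-coordinate: (1/2)·(-18) + (1/6)·(-11) + (1/3)·16 = -11/2.
y-coordinate: (1/2)·(-9) + (1/6)·(37/2) + (1/3)·(-8) = -49/12.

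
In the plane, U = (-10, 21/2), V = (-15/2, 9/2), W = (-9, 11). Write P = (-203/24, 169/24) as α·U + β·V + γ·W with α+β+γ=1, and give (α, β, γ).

Signed area of the reference triangle: [UVW] = ½·((-10)·(9/2−11) + (-15/2)·(11−(21/2)) + (-9)·(21/2−(9/2))) = ½·(65 − 15/4 − 54) = 29/8.
[PVW] = ½·((-203/24)·(9/2−11) + (-15/2)·(11−(169/24)) + (-9)·(169/24−(9/2))) = ½·(2639/48 − 475/16 − 183/8) = 29/24, so the U-coordinate is (29/24)/(29/8) = 1/3.
[UPW] = ½·((-10)·(169/24−11) + (-203/24)·(11−(21/2)) + (-9)·(21/2−(169/24))) = ½·(475/12 − 203/48 − 249/8) = 203/96, so the V-coordinate is 7/12.
[UVP] = ½·((-10)·(9/2−(169/24)) + (-15/2)·(169/24−(21/2)) + (-203/24)·(21/2−(9/2))) = ½·(305/12 + 415/16 − 203/4) = 29/96, so the W-coordinate is 1/12.
Check: 1/3 + 7/12 + 1/12 = 1.

(1/3, 7/12, 1/12)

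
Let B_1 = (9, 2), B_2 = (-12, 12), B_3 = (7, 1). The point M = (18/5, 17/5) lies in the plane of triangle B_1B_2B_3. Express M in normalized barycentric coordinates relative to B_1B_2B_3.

Signed area of the reference triangle: [B_1B_2B_3] = ½·(9·(12−1) + (-12)·(1−2) + 7·(2−12)) = ½·(99 + 12 − 70) = 41/2.
[MB_2B_3] = ½·((18/5)·(12−1) + (-12)·(1−(17/5)) + 7·(17/5−12)) = ½·(198/5 + 144/5 − 301/5) = 41/10, so the B_1-coordinate is (41/10)/(41/2) = 1/5.
[B_1MB_3] = ½·(9·(17/5−1) + (18/5)·(1−2) + 7·(2−(17/5))) = ½·(108/5 − 18/5 − 49/5) = 41/10, so the B_2-coordinate is 1/5.
[B_1B_2M] = ½·(9·(12−(17/5)) + (-12)·(17/5−2) + (18/5)·(2−12)) = ½·(387/5 − 84/5 − 36) = 123/10, so the B_3-coordinate is 3/5.
Check: 1/5 + 1/5 + 3/5 = 1.

(1/5, 1/5, 3/5)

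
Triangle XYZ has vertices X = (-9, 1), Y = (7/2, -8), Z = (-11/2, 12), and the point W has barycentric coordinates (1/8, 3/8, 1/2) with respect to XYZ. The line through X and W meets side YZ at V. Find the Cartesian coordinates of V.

(-23/14, 24/7)

Line XW meets YZ where the X-coordinate vanishes; zeroing W's X-weight and renormalizing leaves Y, Z-weights 3/8 : 1/2 → (3/7, 4/7).
So V = (3/7)·Y + (4/7)·Z = (-23/14, 24/7).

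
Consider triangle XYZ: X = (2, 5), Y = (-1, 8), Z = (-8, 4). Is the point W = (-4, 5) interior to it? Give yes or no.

yes

Barycentric coordinates of W: (3/11, 2/11, 6/11).
The three coordinates are positive, positive, positive; a point is interior exactly when all three are positive.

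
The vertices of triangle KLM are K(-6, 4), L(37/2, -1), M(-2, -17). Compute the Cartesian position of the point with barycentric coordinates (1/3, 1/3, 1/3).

N = (1/3)·K + (1/3)·L + (1/3)·M.
x-coordinate: (1/3)·(-6) + (1/3)·(37/2) + (1/3)·(-2) = 7/2.
y-coordinate: (1/3)·4 + (1/3)·(-1) + (1/3)·(-17) = -14/3.

(7/2, -14/3)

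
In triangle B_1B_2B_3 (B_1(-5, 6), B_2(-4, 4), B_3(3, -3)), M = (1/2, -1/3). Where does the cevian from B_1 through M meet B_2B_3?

Barycentric coordinates of M with respect to B_1B_2B_3: (1/6, 1/6, 2/3).
On side B_2B_3 the B_1-coordinate is zero; dropping M's B_1-weight 1/6 and renormalizing the remaining 1/6 : 2/3 gives weights 1/5, 4/5 on B_2, B_3.
N = (1/5)·(-4, 4) + (4/5)·(3, -3) = (8/5, -8/5).

(8/5, -8/5)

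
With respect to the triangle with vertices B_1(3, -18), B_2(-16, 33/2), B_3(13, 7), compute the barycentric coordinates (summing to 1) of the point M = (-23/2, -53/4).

(1, 1/2, -1/2)

Signed area of the reference triangle: [B_1B_2B_3] = ½·(3·(33/2−7) + (-16)·(7−(-18)) + 13·(-18−(33/2))) = ½·(57/2 − 400 − 897/2) = -410.
[MB_2B_3] = ½·((-23/2)·(33/2−7) + (-16)·(7−(-53/4)) + 13·(-53/4−(33/2))) = ½·(-437/4 − 324 − 1547/4) = -410, so the B_1-coordinate is (-410)/(-410) = 1.
[B_1MB_3] = ½·(3·(-53/4−7) + (-23/2)·(7−(-18)) + 13·(-18−(-53/4))) = ½·(-243/4 − 575/2 − 247/4) = -205, so the B_2-coordinate is 1/2.
[B_1B_2M] = ½·(3·(33/2−(-53/4)) + (-16)·(-53/4−(-18)) + (-23/2)·(-18−(33/2))) = ½·(357/4 − 76 + 1587/4) = 205, so the B_3-coordinate is -1/2.
Check: 1 + 1/2 − 1/2 = 1.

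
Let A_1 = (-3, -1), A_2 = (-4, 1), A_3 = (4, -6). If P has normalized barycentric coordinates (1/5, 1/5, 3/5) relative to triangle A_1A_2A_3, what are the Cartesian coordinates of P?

P = (1/5)·A_1 + (1/5)·A_2 + (3/5)·A_3.
x-coordinate: (1/5)·(-3) + (1/5)·(-4) + (3/5)·4 = 1.
y-coordinate: (1/5)·(-1) + (1/5)·1 + (3/5)·(-6) = -18/5.

(1, -18/5)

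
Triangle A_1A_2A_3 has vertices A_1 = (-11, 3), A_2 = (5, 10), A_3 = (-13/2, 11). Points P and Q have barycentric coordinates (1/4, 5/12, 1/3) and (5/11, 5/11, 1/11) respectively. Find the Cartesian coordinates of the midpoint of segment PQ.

Barycentric coordinates of the midpoint are the average: (31/88, 115/264, 7/33).
Converting: (31/88)·A_1 + (115/264)·A_2 + (7/33)·A_3 = (-203/66, 2045/264).

(-203/66, 2045/264)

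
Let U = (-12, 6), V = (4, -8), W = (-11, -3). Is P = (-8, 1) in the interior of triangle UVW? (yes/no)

yes

Barycentric coordinates of P: (15/26, 31/130, 12/65).
The three coordinates are positive, positive, positive; a point is interior exactly when all three are positive.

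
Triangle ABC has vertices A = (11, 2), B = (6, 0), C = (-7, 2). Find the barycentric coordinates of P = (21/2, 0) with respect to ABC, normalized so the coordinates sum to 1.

Signed area of the reference triangle: [ABC] = ½·(11·(0−2) + 6·(2−2) + (-7)·(2−0)) = ½·(-22 + 0 − 14) = -18.
[PBC] = ½·((21/2)·(0−2) + 6·(2−0) + (-7)·(0−0)) = ½·(-21 + 12 + 0) = -9/2, so the A-coordinate is (-9/2)/(-18) = 1/4.
[APC] = ½·(11·(0−2) + (21/2)·(2−2) + (-7)·(2−0)) = ½·(-22 + 0 − 14) = -18, so the B-coordinate is 1.
[ABP] = ½·(11·(0−0) + 6·(0−2) + (21/2)·(2−0)) = ½·(0 − 12 + 21) = 9/2, so the C-coordinate is -1/4.

(1/4, 1, -1/4)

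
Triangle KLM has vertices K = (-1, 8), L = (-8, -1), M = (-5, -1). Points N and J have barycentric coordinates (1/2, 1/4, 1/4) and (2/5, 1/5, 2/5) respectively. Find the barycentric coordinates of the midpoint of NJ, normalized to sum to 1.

Since both coordinate triples sum to 1, the midpoint's barycentrics are the componentwise average.
(1/2+2/5)/2 = 9/20; similarly 9/40 and 13/40.

(9/20, 9/40, 13/40)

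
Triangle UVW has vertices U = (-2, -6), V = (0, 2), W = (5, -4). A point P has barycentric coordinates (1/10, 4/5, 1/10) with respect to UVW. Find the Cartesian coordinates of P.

P = (1/10)·U + (4/5)·V + (1/10)·W.
x-coordinate: (1/10)·(-2) + (4/5)·0 + (1/10)·5 = 3/10.
y-coordinate: (1/10)·(-6) + (4/5)·2 + (1/10)·(-4) = 3/5.

(3/10, 3/5)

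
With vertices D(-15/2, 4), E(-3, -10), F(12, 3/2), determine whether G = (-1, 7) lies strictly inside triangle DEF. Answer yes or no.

no

Barycentric coordinates of G: (928/1047, -299/1047, 418/1047).
The three coordinates are positive, negative, positive; a point is interior exactly when all three are positive.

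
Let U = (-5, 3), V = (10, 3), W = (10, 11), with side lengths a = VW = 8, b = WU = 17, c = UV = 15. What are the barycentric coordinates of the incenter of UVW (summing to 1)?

(1/5, 17/40, 3/8)

The incenter has barycentric coordinates proportional to the opposite side lengths: (8 : 17 : 15).
Normalizing by 8+17+15 = 40 gives (1/5, 17/40, 3/8).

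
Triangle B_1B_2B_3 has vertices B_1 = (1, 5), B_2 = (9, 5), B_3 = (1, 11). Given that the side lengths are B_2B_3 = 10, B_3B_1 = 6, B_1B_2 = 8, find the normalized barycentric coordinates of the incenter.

(5/12, 1/4, 1/3)

The incenter has barycentric coordinates proportional to the opposite side lengths: (10 : 6 : 8).
Normalizing by 10+6+8 = 24 gives (5/12, 1/4, 1/3).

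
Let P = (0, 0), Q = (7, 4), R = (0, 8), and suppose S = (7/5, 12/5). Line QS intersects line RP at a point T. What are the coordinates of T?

Barycentric coordinates of S with respect to PQR: (3/5, 1/5, 1/5).
On side RP the Q-coordinate is zero; dropping S's Q-weight 1/5 and renormalizing the remaining 1/5 : 3/5 gives weights 1/4, 3/4 on R, P.
T = (1/4)·(0, 8) + (3/4)·(0, 0) = (0, 2).

(0, 2)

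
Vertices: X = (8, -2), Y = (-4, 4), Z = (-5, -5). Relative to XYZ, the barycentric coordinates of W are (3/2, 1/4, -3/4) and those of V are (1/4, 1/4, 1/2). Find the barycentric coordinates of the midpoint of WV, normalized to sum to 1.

(7/8, 1/4, -1/8)

Since both coordinate triples sum to 1, the midpoint's barycentrics are the componentwise average.
(3/2+1/4)/2 = 7/8; similarly 1/4 and -1/8.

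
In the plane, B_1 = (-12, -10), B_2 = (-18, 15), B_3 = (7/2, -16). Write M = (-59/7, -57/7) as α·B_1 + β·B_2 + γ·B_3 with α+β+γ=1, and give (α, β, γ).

Signed area of the reference triangle: [B_1B_2B_3] = ½·((-12)·(15−(-16)) + (-18)·(-16−(-10)) + (7/2)·(-10−15)) = ½·(-372 + 108 − 175/2) = -703/4.
[MB_2B_3] = ½·((-59/7)·(15−(-16)) + (-18)·(-16−(-57/7)) + (7/2)·(-57/7−15)) = ½·(-1829/7 + 990/7 − 81) = -703/7, so the B_1-coordinate is (-703/7)/(-703/4) = 4/7.
[B_1MB_3] = ½·((-12)·(-57/7−(-16)) + (-59/7)·(-16−(-10)) + (7/2)·(-10−(-57/7))) = ½·(-660/7 + 354/7 − 13/2) = -703/28, so the B_2-coordinate is 1/7.
[B_1B_2M] = ½·((-12)·(15−(-57/7)) + (-18)·(-57/7−(-10)) + (-59/7)·(-10−15)) = ½·(-1944/7 − 234/7 + 1475/7) = -703/14, so the B_3-coordinate is 2/7.
Check: 4/7 + 1/7 + 2/7 = 1.

(4/7, 1/7, 2/7)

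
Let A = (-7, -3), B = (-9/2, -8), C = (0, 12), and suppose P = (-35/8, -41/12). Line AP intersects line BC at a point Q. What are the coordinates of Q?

Barycentric coordinates of P with respect to ABC: (1/4, 7/12, 1/6).
On side BC the A-coordinate is zero; dropping P's A-weight 1/4 and renormalizing the remaining 7/12 : 1/6 gives weights 7/9, 2/9 on B, C.
Q = (7/9)·(-9/2, -8) + (2/9)·(0, 12) = (-7/2, -32/9).

(-7/2, -32/9)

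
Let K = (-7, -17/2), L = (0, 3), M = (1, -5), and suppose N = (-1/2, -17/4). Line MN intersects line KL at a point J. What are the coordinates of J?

Barycentric coordinates of N with respect to KLM: (1/6, 1/6, 2/3).
On side KL the M-coordinate is zero; dropping N's M-weight 2/3 and renormalizing the remaining 1/6 : 1/6 gives weights 1/2, 1/2 on K, L.
J = (1/2)·(-7, -17/2) + (1/2)·(0, 3) = (-7/2, -11/4).

(-7/2, -11/4)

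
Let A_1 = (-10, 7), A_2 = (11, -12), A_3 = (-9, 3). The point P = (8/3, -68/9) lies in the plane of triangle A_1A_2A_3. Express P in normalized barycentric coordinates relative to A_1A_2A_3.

(-5/9, 5/9, 1)

Signed area of the reference triangle: [A_1A_2A_3] = ½·((-10)·(-12−3) + 11·(3−7) + (-9)·(7−(-12))) = ½·(150 − 44 − 171) = -65/2.
[PA_2A_3] = ½·((8/3)·(-12−3) + 11·(3−(-68/9)) + (-9)·(-68/9−(-12))) = ½·(-40 + 1045/9 − 40) = 325/18, so the A_1-coordinate is (325/18)/(-65/2) = -5/9.
[A_1PA_3] = ½·((-10)·(-68/9−3) + (8/3)·(3−7) + (-9)·(7−(-68/9))) = ½·(950/9 − 32/3 − 131) = -325/18, so the A_2-coordinate is 5/9.
[A_1A_2P] = ½·((-10)·(-12−(-68/9)) + 11·(-68/9−7) + (8/3)·(7−(-12))) = ½·(400/9 − 1441/9 + 152/3) = -65/2, so the A_3-coordinate is 1.
Check: -5/9 + 5/9 + 1 = 1.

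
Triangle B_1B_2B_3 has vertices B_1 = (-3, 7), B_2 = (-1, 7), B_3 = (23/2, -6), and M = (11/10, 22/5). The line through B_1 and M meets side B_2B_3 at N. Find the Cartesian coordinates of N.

Barycentric coordinates of M with respect to B_1B_2B_3: (1/5, 3/5, 1/5).
On side B_2B_3 the B_1-coordinate is zero; dropping M's B_1-weight 1/5 and renormalizing the remaining 3/5 : 1/5 gives weights 3/4, 1/4 on B_2, B_3.
N = (3/4)·(-1, 7) + (1/4)·(23/2, -6) = (17/8, 15/4).

(17/8, 15/4)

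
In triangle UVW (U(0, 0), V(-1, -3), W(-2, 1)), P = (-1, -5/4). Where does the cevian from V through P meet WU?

Barycentric coordinates of P with respect to UVW: (1/4, 1/2, 1/4).
On side WU the V-coordinate is zero; dropping P's V-weight 1/2 and renormalizing the remaining 1/4 : 1/4 gives weights 1/2, 1/2 on W, U.
Q = (1/2)·(-2, 1) + (1/2)·(0, 0) = (-1, 1/2).

(-1, 1/2)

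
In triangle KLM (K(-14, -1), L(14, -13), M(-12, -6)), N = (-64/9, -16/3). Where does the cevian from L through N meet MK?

(-92/7, -22/7)

Barycentric coordinates of N with respect to KLM: (4/9, 2/9, 1/3).
On side MK the L-coordinate is zero; dropping N's L-weight 2/9 and renormalizing the remaining 1/3 : 4/9 gives weights 3/7, 4/7 on M, K.
J = (3/7)·(-12, -6) + (4/7)·(-14, -1) = (-92/7, -22/7).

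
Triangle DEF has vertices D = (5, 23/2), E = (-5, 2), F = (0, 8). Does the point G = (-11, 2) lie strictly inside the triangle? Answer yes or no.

no

Barycentric coordinates of G: (-72/25, -17/25, 114/25).
The three coordinates are negative, negative, positive; a point is interior exactly when all three are positive.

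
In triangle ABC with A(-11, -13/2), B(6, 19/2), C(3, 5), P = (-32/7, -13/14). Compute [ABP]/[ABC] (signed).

[ABC] = ½·((-11)·(19/2−5) + 6·(5−(-13/2)) + 3·(-13/2−(19/2))) = ½·(-99/2 + 69 − 48) = -57/4.
[ABP] = ½·((-11)·(19/2−(-13/14)) + 6·(-13/14−(-13/2)) + (-32/7)·(-13/2−(19/2))) = ½·(-803/7 + 234/7 + 512/7) = -57/14, so the ratio is (-57/14)/(-57/4) = 2/7.

2/7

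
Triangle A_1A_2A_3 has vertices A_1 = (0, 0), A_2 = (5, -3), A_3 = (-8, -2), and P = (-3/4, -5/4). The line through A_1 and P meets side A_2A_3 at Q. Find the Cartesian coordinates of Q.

Barycentric coordinates of P with respect to A_1A_2A_3: (1/2, 1/4, 1/4).
On side A_2A_3 the A_1-coordinate is zero; dropping P's A_1-weight 1/2 and renormalizing the remaining 1/4 : 1/4 gives weights 1/2, 1/2 on A_2, A_3.
Q = (1/2)·(5, -3) + (1/2)·(-8, -2) = (-3/2, -5/2).

(-3/2, -5/2)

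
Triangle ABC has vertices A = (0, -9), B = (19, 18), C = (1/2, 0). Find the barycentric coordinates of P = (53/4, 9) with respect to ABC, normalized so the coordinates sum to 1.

Signed area of the reference triangle: [ABC] = ½·(0·(18−0) + 19·(0−(-9)) + (1/2)·(-9−18)) = ½·(0 + 171 − 27/2) = 315/4.
[PBC] = ½·((53/4)·(18−0) + 19·(0−9) + (1/2)·(9−18)) = ½·(477/2 − 171 − 9/2) = 63/2, so the A-coordinate is (63/2)/(315/4) = 2/5.
[APC] = ½·(0·(9−0) + (53/4)·(0−(-9)) + (1/2)·(-9−9)) = ½·(0 + 477/4 − 9) = 441/8, so the B-coordinate is 7/10.
[ABP] = ½·(0·(18−9) + 19·(9−(-9)) + (53/4)·(-9−18)) = ½·(0 + 342 − 1431/4) = -63/8, so the C-coordinate is -1/10.

(2/5, 7/10, -1/10)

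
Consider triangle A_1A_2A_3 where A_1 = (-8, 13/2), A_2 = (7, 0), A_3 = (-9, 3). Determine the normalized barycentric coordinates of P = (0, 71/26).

Signed area of the reference triangle: [A_1A_2A_3] = ½·((-8)·(0−3) + 7·(3−(13/2)) + (-9)·(13/2−0)) = ½·(24 − 49/2 − 117/2) = -59/2.
[PA_2A_3] = ½·(0·(0−3) + 7·(3−(71/26)) + (-9)·(71/26−0)) = ½·(0 + 49/26 − 639/26) = -295/26, so the A_1-coordinate is (-295/26)/(-59/2) = 5/13.
[A_1PA_3] = ½·((-8)·(71/26−3) + 0·(3−(13/2)) + (-9)·(13/2−(71/26))) = ½·(28/13 + 0 − 441/13) = -413/26, so the A_2-coordinate is 7/13.
[A_1A_2P] = ½·((-8)·(0−(71/26)) + 7·(71/26−(13/2)) + 0·(13/2−0)) = ½·(284/13 − 343/13 + 0) = -59/26, so the A_3-coordinate is 1/13.

(5/13, 7/13, 1/13)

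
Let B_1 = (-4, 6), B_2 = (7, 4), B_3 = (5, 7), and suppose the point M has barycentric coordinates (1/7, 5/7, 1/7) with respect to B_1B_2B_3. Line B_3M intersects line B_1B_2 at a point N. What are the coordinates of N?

(31/6, 13/3)

Line B_3M meets B_1B_2 where the B_3-coordinate vanishes; zeroing M's B_3-weight and renormalizing leaves B_1, B_2-weights 1/7 : 5/7 → (1/6, 5/6).
So N = (1/6)·B_1 + (5/6)·B_2 = (31/6, 13/3).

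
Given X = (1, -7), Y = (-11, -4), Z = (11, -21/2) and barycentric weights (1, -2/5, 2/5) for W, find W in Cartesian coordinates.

W = 1·X + (-2/5)·Y + (2/5)·Z.
x-coordinate: 1·1 + (-2/5)·(-11) + (2/5)·11 = 49/5.
y-coordinate: 1·(-7) + (-2/5)·(-4) + (2/5)·(-21/2) = -48/5.

(49/5, -48/5)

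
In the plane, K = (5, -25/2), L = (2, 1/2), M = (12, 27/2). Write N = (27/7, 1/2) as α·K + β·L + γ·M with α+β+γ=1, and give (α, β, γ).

Signed area of the reference triangle: [KLM] = ½·(5·(1/2−(27/2)) + 2·(27/2−(-25/2)) + 12·(-25/2−(1/2))) = ½·(-65 + 52 − 156) = -169/2.
[NLM] = ½·((27/7)·(1/2−(27/2)) + 2·(27/2−(1/2)) + 12·(1/2−(1/2))) = ½·(-351/7 + 26 + 0) = -169/14, so the K-coordinate is (-169/14)/(-169/2) = 1/7.
[KNM] = ½·(5·(1/2−(27/2)) + (27/7)·(27/2−(-25/2)) + 12·(-25/2−(1/2))) = ½·(-65 + 702/7 − 156) = -845/14, so the L-coordinate is 5/7.
[KLN] = ½·(5·(1/2−(1/2)) + 2·(1/2−(-25/2)) + (27/7)·(-25/2−(1/2))) = ½·(0 + 26 − 351/7) = -169/14, so the M-coordinate is 1/7.

(1/7, 5/7, 1/7)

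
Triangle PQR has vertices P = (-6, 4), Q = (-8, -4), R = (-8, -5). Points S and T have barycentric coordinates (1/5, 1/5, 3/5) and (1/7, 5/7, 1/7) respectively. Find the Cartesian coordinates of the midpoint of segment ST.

(-268/35, -3)

Barycentric coordinates of the midpoint are the average: (6/35, 16/35, 13/35).
Converting: (6/35)·P + (16/35)·Q + (13/35)·R = (-268/35, -3).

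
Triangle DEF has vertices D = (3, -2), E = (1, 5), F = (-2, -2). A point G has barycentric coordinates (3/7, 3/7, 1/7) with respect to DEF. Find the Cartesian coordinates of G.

G = (3/7)·D + (3/7)·E + (1/7)·F.
x-coordinate: (3/7)·3 + (3/7)·1 + (1/7)·(-2) = 10/7.
y-coordinate: (3/7)·(-2) + (3/7)·5 + (1/7)·(-2) = 1.

(10/7, 1)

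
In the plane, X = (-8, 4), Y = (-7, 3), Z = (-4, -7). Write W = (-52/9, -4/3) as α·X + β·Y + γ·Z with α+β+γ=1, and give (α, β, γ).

Signed area of the reference triangle: [XYZ] = ½·((-8)·(3−(-7)) + (-7)·(-7−4) + (-4)·(4−3)) = ½·(-80 + 77 − 4) = -7/2.
[WYZ] = ½·((-52/9)·(3−(-7)) + (-7)·(-7−(-4/3)) + (-4)·(-4/3−3)) = ½·(-520/9 + 119/3 + 52/3) = -7/18, so the X-coordinate is (-7/18)/(-7/2) = 1/9.
[XWZ] = ½·((-8)·(-4/3−(-7)) + (-52/9)·(-7−4) + (-4)·(4−(-4/3))) = ½·(-136/3 + 572/9 − 64/3) = -14/9, so the Y-coordinate is 4/9.
[XYW] = ½·((-8)·(3−(-4/3)) + (-7)·(-4/3−4) + (-52/9)·(4−3)) = ½·(-104/3 + 112/3 − 52/9) = -14/9, so the Z-coordinate is 4/9.

(1/9, 4/9, 4/9)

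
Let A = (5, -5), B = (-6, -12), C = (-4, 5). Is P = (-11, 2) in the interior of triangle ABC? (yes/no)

no

Barycentric coordinates of P: (-113/173, 97/173, 189/173).
The three coordinates are negative, positive, positive; a point is interior exactly when all three are positive.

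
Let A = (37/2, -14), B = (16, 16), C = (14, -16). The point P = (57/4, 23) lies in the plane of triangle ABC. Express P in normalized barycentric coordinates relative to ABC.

(-1/2, 5/4, 1/4)

Signed area of the reference triangle: [ABC] = ½·((37/2)·(16−(-16)) + 16·(-16−(-14)) + 14·(-14−16)) = ½·(592 − 32 − 420) = 70.
[PBC] = ½·((57/4)·(16−(-16)) + 16·(-16−23) + 14·(23−16)) = ½·(456 − 624 + 98) = -35, so the A-coordinate is (-35)/70 = -1/2.
[APC] = ½·((37/2)·(23−(-16)) + (57/4)·(-16−(-14)) + 14·(-14−23)) = ½·(1443/2 − 57/2 − 518) = 175/2, so the B-coordinate is 5/4.
[ABP] = ½·((37/2)·(16−23) + 16·(23−(-14)) + (57/4)·(-14−16)) = ½·(-259/2 + 592 − 855/2) = 35/2, so the C-coordinate is 1/4.
Check: -1/2 + 5/4 + 1/4 = 1.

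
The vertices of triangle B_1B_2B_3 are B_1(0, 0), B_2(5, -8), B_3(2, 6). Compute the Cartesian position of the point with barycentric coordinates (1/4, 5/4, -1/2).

(21/4, -13)

M = (1/4)·B_1 + (5/4)·B_2 + (-1/2)·B_3.
x-coordinate: (1/4)·0 + (5/4)·5 + (-1/2)·2 = 21/4.
y-coordinate: (1/4)·0 + (5/4)·(-8) + (-1/2)·6 = -13.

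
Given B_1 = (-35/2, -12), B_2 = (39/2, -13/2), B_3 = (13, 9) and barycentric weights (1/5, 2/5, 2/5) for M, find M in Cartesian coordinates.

(19/2, -7/5)

M = (1/5)·B_1 + (2/5)·B_2 + (2/5)·B_3.
x-coordinate: (1/5)·(-35/2) + (2/5)·(39/2) + (2/5)·13 = 19/2.
y-coordinate: (1/5)·(-12) + (2/5)·(-13/2) + (2/5)·9 = -7/5.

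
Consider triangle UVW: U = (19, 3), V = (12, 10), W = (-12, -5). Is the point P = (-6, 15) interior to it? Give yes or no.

no

Barycentric coordinates of P: (-10/7, 44/21, 1/3).
The three coordinates are negative, positive, positive; a point is interior exactly when all three are positive.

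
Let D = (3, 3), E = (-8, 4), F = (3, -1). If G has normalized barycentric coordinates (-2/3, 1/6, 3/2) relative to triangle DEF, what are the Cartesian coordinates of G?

(7/6, -17/6)

G = (-2/3)·D + (1/6)·E + (3/2)·F.
x-coordinate: (-2/3)·3 + (1/6)·(-8) + (3/2)·3 = 7/6.
y-coordinate: (-2/3)·3 + (1/6)·4 + (3/2)·(-1) = -17/6.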